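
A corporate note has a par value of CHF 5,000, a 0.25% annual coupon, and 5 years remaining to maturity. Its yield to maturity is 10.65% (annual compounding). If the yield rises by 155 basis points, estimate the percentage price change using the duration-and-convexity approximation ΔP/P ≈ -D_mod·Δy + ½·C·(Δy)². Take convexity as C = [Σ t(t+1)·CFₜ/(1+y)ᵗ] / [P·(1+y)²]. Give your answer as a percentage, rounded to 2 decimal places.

With y = 0.1065:
  t   CF        PV=CF/(1+0.1065)^t    t·PV        t(t+1)·PV
  1        12.50        11.2969        11.2969          22.5938
  2        12.50        10.2096        20.4191          61.2574
  3        12.50         9.2269        27.6807         110.7228
  4        12.50         8.3388        33.3553         166.7763
  5     5,012.50     3,022.0197    15,110.0986      90,660.5917
  Σ                  3,061.0919    15,202.8506      91,021.9419
P = 3,061.0919; D_Mac = 4.96648 yrs; D_mod = 4.48846 yrs; C = 24.28661.
Duration effect: -4.48846 × (+0.0155) = -0.069571
Convexity effect: 0.5 × 24.28661 × (0.0155)² = +0.0029174
ΔP/P ≈ -0.069571 + 0.0029174 = -0.066654 = -6.6654%.

-6.67%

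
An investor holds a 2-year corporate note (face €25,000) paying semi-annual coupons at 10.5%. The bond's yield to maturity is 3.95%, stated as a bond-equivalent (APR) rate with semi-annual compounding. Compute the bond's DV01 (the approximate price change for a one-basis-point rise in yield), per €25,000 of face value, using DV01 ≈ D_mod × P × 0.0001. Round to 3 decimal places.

Periodic yield y = 0.01975.
  t   CF        PV=CF/(1+0.01975)^t    t·PV
  1     1,312.50     1,287.0802     1,287.0802
  2     1,312.50     1,262.1527     2,524.3053
  3     1,312.50     1,237.7079     3,713.1238
  4    26,312.50    24,332.5294    97,330.1177
  Σ                 28,119.4702   104,854.6269
P = 28,119.4702; D_Mac = 3.72890 half-year periods = 1.86445 yrs; D_mod = 1.82834 yrs.
DV01 ≈ 1.82834 × 28,119.4702 × 0.0001 = 5.141193.

€5.141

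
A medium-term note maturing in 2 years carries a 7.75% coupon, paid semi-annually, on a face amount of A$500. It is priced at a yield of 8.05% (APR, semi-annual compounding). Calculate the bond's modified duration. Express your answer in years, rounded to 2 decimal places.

1.82 years

Periodic yield y = 0.04025. First find Macaulay duration:
  t   CF        PV=CF/(1+0.04025)^t    t·PV
  1       19.375        18.6253        18.6253
  2       19.375        17.9047        35.8093
  3       19.375        17.2119        51.6357
  4      519.375       443.5373     1,774.1492
  Σ                    497.2792     1,880.2195
P = 497.2792; Macaulay duration = 1,880.2195 / 497.2792 = 3.78101 half-year periods = 1.89051 years.
Modified duration = D_Mac / (1 + y) = 1.89051 / 1.04025 = 1.81736 years.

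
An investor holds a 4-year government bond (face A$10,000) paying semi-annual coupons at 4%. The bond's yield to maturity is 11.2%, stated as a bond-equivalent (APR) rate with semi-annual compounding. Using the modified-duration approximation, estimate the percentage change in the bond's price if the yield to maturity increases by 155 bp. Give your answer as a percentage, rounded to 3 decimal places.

-5.418%

Periodic yield y = 0.056. Modified duration first:
  t   CF        PV=CF/(1+0.056)^t    t·PV
  1       200.00       189.3939       189.3939
  2       200.00       179.3503       358.7006
  3       200.00       169.8393       509.5180
  4       200.00       160.8327       643.3308
  5       200.00       152.3037       761.5184
  6       200.00       144.2270       865.3618
  7       200.00       136.5786       956.0500
  8    10,200.00     6,596.1242    52,768.9938
  Σ                  7,728.6497    57,052.8674
P = 7,728.6497; D_Mac = 7.38200 half-year periods = 3.69100 yrs; D_mod = 3.69100/(1+0.056) = 3.49526 yrs.
ΔP/P ≈ -D_mod · Δy = -3.49526 × (+0.0155) = -0.054177 = -5.4177%.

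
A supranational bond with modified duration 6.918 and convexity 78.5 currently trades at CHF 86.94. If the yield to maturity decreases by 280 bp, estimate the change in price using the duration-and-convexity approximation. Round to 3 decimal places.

Duration effect: -D_mod·Δy = -6.918 × (-0.028) = +0.193704
Convexity effect: ½·C·(Δy)² = 0.5 × 78.5 × (-0.028)² = +0.0307720
ΔP/P ≈ +0.193704 + 0.0307720 = +0.224476
ΔP ≈ 86.94 × (+0.224476) = +19.51594344.

+CHF 19.516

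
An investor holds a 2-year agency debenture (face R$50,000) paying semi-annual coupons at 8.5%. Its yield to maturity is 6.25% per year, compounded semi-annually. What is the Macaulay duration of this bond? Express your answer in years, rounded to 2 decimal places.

1.88 years

Periodic yield y = 0.03125. Discount each cash flow and weight by its period:
  t   CF        PV=CF/(1+0.03125)^t    t·PV
  1     2,125.00     2,060.6061     2,060.6061
  2     2,125.00     1,998.1635     3,996.3269
  3     2,125.00     1,937.6130     5,812.8391
  4    52,125.00    46,088.2504   184,353.0016
  Σ                 52,084.6330   196,222.7737
Price P = Σ PV = 52,084.6330.
Macaulay duration = Σ(t·PV) / P = 196,222.7737 / 52,084.6330 = 3.76738 half-year periods.
In years: 3.76738 / 2 = 1.88369 years.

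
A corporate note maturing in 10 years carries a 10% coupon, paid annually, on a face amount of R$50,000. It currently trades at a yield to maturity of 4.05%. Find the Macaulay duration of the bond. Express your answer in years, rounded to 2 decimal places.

Periodic yield y = 0.0405. Discount each cash flow and weight by its year:
  t   CF        PV=CF/(1+0.0405)^t    t·PV
  1     5,000.00     4,805.3820     4,805.3820
  2     5,000.00     4,618.3393     9,236.6786
  3     5,000.00     4,438.5769    13,315.7308
  4     5,000.00     4,265.8116    17,063.2462
  5     5,000.00     4,099.7708    20,498.8542
  6     5,000.00     3,940.1930    23,641.1581
  7     5,000.00     3,786.8265    26,507.7858
  8     5,000.00     3,639.4296    29,115.4371
  9     5,000.00     3,497.7700    31,479.9296
  10   55,000.00    36,977.8660   369,778.6597
  Σ                 74,069.9658   545,442.8622
Price P = Σ PV = 74,069.9658.
Macaulay duration = Σ(t·PV) / P = 545,442.8622 / 74,069.9658 = 7.36389 years.

7.36 years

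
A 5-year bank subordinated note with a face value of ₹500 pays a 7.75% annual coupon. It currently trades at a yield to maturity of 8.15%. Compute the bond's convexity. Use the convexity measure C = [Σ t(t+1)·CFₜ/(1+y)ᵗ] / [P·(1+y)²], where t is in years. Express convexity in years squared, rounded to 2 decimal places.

21.07

With y = 0.0815:
  t   CF        PV=CF/(1+0.0815)^t    t·PV        t(t+1)·PV
  1        38.75        35.8299        35.8299          71.6597
  2        38.75        33.1298        66.2596         198.7787
  3        38.75        30.6332        91.8996         367.5982
  4        38.75        28.3247       113.2989         566.4944
  5       538.75       364.1285     1,820.6425      10,923.8548
  Σ                    492.0461     2,127.9303      12,128.3859
P = 492.0461.
Convexity = Σ t(t+1)·PV / [P·(1+y)²] = 12,128.3859 / (492.0461 × 1.169642) = 21.07387.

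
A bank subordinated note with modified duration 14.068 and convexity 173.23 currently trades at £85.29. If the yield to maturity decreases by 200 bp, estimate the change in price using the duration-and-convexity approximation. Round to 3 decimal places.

+£26.952

Duration effect: -D_mod·Δy = -14.068 × (-0.02) = +0.281360
Convexity effect: ½·C·(Δy)² = 0.5 × 173.23 × (-0.02)² = +0.0346460
ΔP/P ≈ +0.281360 + 0.0346460 = +0.316006
ΔP ≈ 85.29 × (+0.316006) = +26.95215174.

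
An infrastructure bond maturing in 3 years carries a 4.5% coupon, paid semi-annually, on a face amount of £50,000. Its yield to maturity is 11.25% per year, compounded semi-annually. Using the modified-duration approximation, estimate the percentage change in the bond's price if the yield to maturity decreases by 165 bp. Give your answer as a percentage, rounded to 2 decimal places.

+4.41%

Periodic yield y = 0.05625. Modified duration first:
  t   CF        PV=CF/(1+0.05625)^t    t·PV
  1     1,125.00     1,065.0888     1,065.0888
  2     1,125.00     1,008.3681     2,016.7361
  3     1,125.00       954.6680     2,864.0039
  4     1,125.00       903.8277     3,615.3107
  5     1,125.00       855.6948     4,278.4742
  6    51,125.00    36,815.6938   220,894.1628
  Σ                 41,603.3411   234,733.7765
P = 41,603.3411; D_Mac = 5.64219 half-year periods = 2.82109 yrs; D_mod = 2.82109/(1+0.05625) = 2.67086 yrs.
ΔP/P ≈ -D_mod · Δy = -2.67086 × (-0.0165) = +0.044069 = +4.4069%.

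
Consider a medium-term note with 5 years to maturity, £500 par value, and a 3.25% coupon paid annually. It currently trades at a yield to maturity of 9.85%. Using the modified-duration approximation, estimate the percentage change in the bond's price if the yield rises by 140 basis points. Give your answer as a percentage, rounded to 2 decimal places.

-5.91%

Periodic yield y = 0.0985. Modified duration first:
  t   CF        PV=CF/(1+0.0985)^t    t·PV
  1        16.25        14.7929        14.7929
  2        16.25        13.4665        26.9329
  3        16.25        12.2589        36.7768
  4        16.25        11.1597        44.6389
  5       516.25       322.7452     1,613.7259
  Σ                    374.4232     1,736.8674
P = 374.4232; D_Mac = 4.63878 yrs; D_mod = 4.63878/(1+0.0985) = 4.22283 yrs.
ΔP/P ≈ -D_mod · Δy = -4.22283 × (+0.014) = -0.059120 = -5.9120%.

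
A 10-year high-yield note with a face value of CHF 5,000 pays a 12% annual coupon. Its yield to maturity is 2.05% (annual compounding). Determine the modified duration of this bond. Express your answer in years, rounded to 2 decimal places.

Periodic yield y = 0.0205. First find Macaulay duration:
  t   CF        PV=CF/(1+0.0205)^t    t·PV
  1       600.00       587.9471       587.9471
  2       600.00       576.1363     1,152.2726
  3       600.00       564.5628     1,693.6883
  4       600.00       553.2217     2,212.8868
  5       600.00       542.1085     2,710.5424
  6       600.00       531.2185     3,187.3110
  7       600.00       520.5473     3,643.8310
  8       600.00       510.0904     4,080.7235
  9       600.00       499.8436     4,498.5927
  10    5,600.00     4,571.4917    45,714.9171
  Σ                  9,457.1679    69,482.7125
P = 9,457.1679; Macaulay duration = 69,482.7125 / 9,457.1679 = 7.34710 years.
Modified duration = D_Mac / (1 + y) = 7.34710 / 1.0205 = 7.19951 years.

7.20 years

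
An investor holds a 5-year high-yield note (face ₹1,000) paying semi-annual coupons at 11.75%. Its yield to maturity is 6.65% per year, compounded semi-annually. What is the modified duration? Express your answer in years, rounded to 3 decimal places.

Periodic yield y = 0.03325. First find Macaulay duration:
  t   CF        PV=CF/(1+0.03325)^t    t·PV
  1        58.75        56.8594        56.8594
  2        58.75        55.0297       110.0594
  3        58.75        53.2588       159.7765
  4        58.75        51.5450       206.1798
  5        58.75        49.8862       249.4312
  6        58.75        48.2809       289.6854
  7        58.75        46.7272       327.0906
  8        58.75        45.2235       361.7883
  9        58.75        43.7682       393.9142
  10    1,058.75       763.3774     7,633.7737
  Σ                  1,213.9564     9,788.5586
P = 1,213.9564; Macaulay duration = 9,788.5586 / 1,213.9564 = 8.06335 half-year periods = 4.03168 years.
Modified duration = D_Mac / (1 + y) = 4.03168 / 1.03325 = 3.90194 years.

3.902 years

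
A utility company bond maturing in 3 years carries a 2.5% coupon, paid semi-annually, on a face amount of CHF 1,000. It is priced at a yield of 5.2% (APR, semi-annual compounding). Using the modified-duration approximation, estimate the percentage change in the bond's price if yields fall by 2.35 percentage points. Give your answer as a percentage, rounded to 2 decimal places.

+6.65%

Periodic yield y = 0.026. Modified duration first:
  t   CF        PV=CF/(1+0.026)^t    t·PV
  1        12.50        12.1832        12.1832
  2        12.50        11.8745        23.7490
  3        12.50        11.5736        34.7208
  4        12.50        11.2803        45.1212
  5        12.50        10.9944        54.9722
  6     1,012.50       867.9823     5,207.8938
  Σ                    925.8884     5,378.6402
P = 925.8884; D_Mac = 5.80917 half-year periods = 2.90458 yrs; D_mod = 2.90458/(1+0.026) = 2.83098 yrs.
ΔP/P ≈ -D_mod · Δy = -2.83098 × (-0.0235) = +0.066528 = +6.6528%.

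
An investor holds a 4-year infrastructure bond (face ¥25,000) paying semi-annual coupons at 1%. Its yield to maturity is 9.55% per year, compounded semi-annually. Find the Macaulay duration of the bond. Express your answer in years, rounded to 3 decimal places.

Periodic yield y = 0.04775. Discount each cash flow and weight by its period:
  t   CF        PV=CF/(1+0.04775)^t    t·PV
  1       125.00       119.3033       119.3033
  2       125.00       113.8662       227.7323
  3       125.00       108.6768       326.0305
  4       125.00       103.7240       414.8961
  5       125.00        98.9969       494.9846
  6       125.00        94.4852       566.9115
  7       125.00        90.1792       631.2543
  8    25,125.00    17,299.9447   138,399.5574
  Σ                 18,029.1763   141,180.6700
Price P = Σ PV = 18,029.1763.
Macaulay duration = Σ(t·PV) / P = 141,180.6700 / 18,029.1763 = 7.83068 half-year periods.
In years: 7.83068 / 2 = 3.91534 years.

3.915 years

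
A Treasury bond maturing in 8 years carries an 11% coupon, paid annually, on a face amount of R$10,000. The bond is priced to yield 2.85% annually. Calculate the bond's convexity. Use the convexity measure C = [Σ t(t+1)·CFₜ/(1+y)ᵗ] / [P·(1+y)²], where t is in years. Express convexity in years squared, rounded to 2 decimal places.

With y = 0.0285:
  t   CF        PV=CF/(1+0.0285)^t    t·PV        t(t+1)·PV
  1     1,100.00     1,069.5187     1,069.5187       2,139.0374
  2     1,100.00     1,039.8821     2,079.7642       6,239.2925
  3     1,100.00     1,011.0667     3,033.2000      12,132.8001
  4     1,100.00       983.0498     3,932.1990      19,660.9952
  5     1,100.00       955.8092     4,779.0460      28,674.2759
  6     1,100.00       929.3235     5,575.9409      39,031.5861
  7     1,100.00       903.5717     6,325.0018      50,600.0143
  8    11,100.00     8,865.2015    70,921.6119     638,294.5069
  Σ                 15,757.4231    97,716.2825     796,772.5084
P = 15,757.4231.
Convexity = Σ t(t+1)·PV / [P·(1+y)²] = 796,772.5084 / (15,757.4231 × 1.057812) = 47.80139.

47.80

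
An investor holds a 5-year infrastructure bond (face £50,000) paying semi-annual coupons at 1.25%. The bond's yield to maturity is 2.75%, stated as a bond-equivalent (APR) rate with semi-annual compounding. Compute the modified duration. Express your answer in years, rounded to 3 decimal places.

4.790 years

Periodic yield y = 0.01375. First find Macaulay duration:
  t   CF        PV=CF/(1+0.01375)^t    t·PV
  1       312.50       308.2614       308.2614
  2       312.50       304.0803       608.1606
  3       312.50       299.9559       899.8677
  4       312.50       295.8875     1,183.5498
  5       312.50       291.8742     1,459.3709
  6       312.50       287.9153     1,727.4921
  7       312.50       284.0102     1,988.0715
  8       312.50       280.1580     2,241.2643
  9       312.50       276.3581     2,487.2230
  10   50,312.50    43,890.1662   438,901.6621
  Σ                 46,518.6672   451,804.9234
P = 46,518.6672; Macaulay duration = 451,804.9234 / 46,518.6672 = 9.71234 half-year periods = 4.85617 years.
Modified duration = D_Mac / (1 + y) = 4.85617 / 1.01375 = 4.79030 years.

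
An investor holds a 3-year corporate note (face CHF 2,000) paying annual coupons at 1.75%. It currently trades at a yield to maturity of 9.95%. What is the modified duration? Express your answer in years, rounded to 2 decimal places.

Periodic yield y = 0.0995. First find Macaulay duration:
  t   CF        PV=CF/(1+0.0995)^t    t·PV
  1        35.00        31.8327        31.8327
  2        35.00        28.9519        57.9039
  3     2,035.00     1,531.0124     4,593.0372
  Σ                  1,591.7970     4,682.7738
P = 1,591.7970; Macaulay duration = 4,682.7738 / 1,591.7970 = 2.94182 years.
Modified duration = D_Mac / (1 + y) = 2.94182 / 1.0995 = 2.67559 years.

2.68 years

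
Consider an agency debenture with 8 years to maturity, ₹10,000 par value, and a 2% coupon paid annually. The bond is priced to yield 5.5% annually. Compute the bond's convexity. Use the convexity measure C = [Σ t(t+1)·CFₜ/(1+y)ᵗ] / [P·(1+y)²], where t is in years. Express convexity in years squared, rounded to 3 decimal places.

58.141

With y = 0.055:
  t   CF        PV=CF/(1+0.055)^t    t·PV        t(t+1)·PV
  1       200.00       189.5735       189.5735         379.1469
  2       200.00       179.6905       359.3810       1,078.1429
  3       200.00       170.3227       510.9682       2,043.8728
  4       200.00       161.4433       645.7734       3,228.8670
  5       200.00       153.0269       765.1344       4,590.8061
  6       200.00       145.0492       870.2950       6,092.0650
  7       200.00       137.4874       962.4115       7,699.2923
  8    10,200.00     6,646.3085    53,170.4678     478,534.2106
  Σ                  7,782.9019    57,474.0048     503,646.4036
P = 7,782.9019.
Convexity = Σ t(t+1)·PV / [P·(1+y)²] = 503,646.4036 / (7,782.9019 × 1.113025) = 58.14057.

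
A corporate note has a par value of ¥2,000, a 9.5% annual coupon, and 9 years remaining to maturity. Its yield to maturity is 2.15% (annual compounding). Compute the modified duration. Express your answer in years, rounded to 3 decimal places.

6.854 years

Periodic yield y = 0.0215. First find Macaulay duration:
  t   CF        PV=CF/(1+0.0215)^t    t·PV
  1       190.00       186.0010       186.0010
  2       190.00       182.0861       364.1723
  3       190.00       178.2537       534.7610
  4       190.00       174.5019       698.0075
  5       190.00       170.8291       854.1453
  6       190.00       167.2335     1,003.4012
  7       190.00       163.7137     1,145.9958
  8       190.00       160.2679     1,282.1435
  9     2,190.00     1,808.4178    16,275.7603
  Σ                  3,191.3047    22,344.3879
P = 3,191.3047; Macaulay duration = 22,344.3879 / 3,191.3047 = 7.00165 years.
Modified duration = D_Mac / (1 + y) = 7.00165 / 1.0215 = 6.85428 years.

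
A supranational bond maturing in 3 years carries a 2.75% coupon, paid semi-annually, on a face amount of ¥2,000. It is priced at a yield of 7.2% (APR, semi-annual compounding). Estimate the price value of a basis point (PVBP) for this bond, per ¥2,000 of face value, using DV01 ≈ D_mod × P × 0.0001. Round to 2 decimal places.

Periodic yield y = 0.036.
  t   CF        PV=CF/(1+0.036)^t    t·PV
  1        27.50        26.5444        26.5444
  2        27.50        25.6220        51.2440
  3        27.50        24.7317        74.1950
  4        27.50        23.8723        95.4891
  5        27.50        23.0427       115.2136
  6     2,027.50     1,639.8432     9,839.0594
  Σ                  1,763.6563    10,201.7455
P = 1,763.6563; D_Mac = 5.78443 half-year periods = 2.89221 yrs; D_mod = 2.79171 yrs.
DV01 ≈ 2.79171 × 1,763.6563 × 0.0001 = 0.492362.

¥0.49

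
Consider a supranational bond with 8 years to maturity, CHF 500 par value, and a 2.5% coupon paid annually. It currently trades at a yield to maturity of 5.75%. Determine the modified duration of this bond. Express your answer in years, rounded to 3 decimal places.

Periodic yield y = 0.0575. First find Macaulay duration:
  t   CF        PV=CF/(1+0.0575)^t    t·PV
  1        12.50        11.8203        11.8203
  2        12.50        11.1776        22.3552
  3        12.50        10.5699        31.7096
  4        12.50         9.9951        39.9805
  5        12.50         9.4517        47.2583
  6        12.50         8.9377        53.6264
  7        12.50         8.4518        59.1624
  8       512.50       327.6807     2,621.4456
  Σ                    398.0848     2,887.3583
P = 398.0848; Macaulay duration = 2,887.3583 / 398.0848 = 7.25312 years.
Modified duration = D_Mac / (1 + y) = 7.25312 / 1.0575 = 6.85875 years.

6.859 years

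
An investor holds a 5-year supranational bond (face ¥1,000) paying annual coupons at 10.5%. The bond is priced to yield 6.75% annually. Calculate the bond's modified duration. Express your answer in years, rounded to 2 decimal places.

Periodic yield y = 0.0675. First find Macaulay duration:
  t   CF        PV=CF/(1+0.0675)^t    t·PV
  1       105.00        98.3607        98.3607
  2       105.00        92.1411       184.2823
  3       105.00        86.3149       258.9446
  4       105.00        80.8570       323.4281
  5     1,105.00       797.1184     3,985.5922
  Σ                  1,154.7921     4,850.6079
P = 1,154.7921; Macaulay duration = 4,850.6079 / 1,154.7921 = 4.20042 years.
Modified duration = D_Mac / (1 + y) = 4.20042 / 1.0675 = 3.93482 years.

3.93 years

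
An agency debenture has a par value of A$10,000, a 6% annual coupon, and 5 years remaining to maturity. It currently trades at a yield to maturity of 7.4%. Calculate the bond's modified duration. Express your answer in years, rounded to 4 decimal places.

Periodic yield y = 0.074. First find Macaulay duration:
  t   CF        PV=CF/(1+0.074)^t    t·PV
  1       600.00       558.6592       558.6592
  2       600.00       520.1669     1,040.3337
  3       600.00       484.3267     1,452.9801
  4       600.00       450.9560     1,803.8238
  5    10,600.00     7,417.9595    37,089.7975
  Σ                  9,432.0682    41,945.5944
P = 9,432.0682; Macaulay duration = 41,945.5944 / 9,432.0682 = 4.44713 years.
Modified duration = D_Mac / (1 + y) = 4.44713 / 1.074 = 4.14071 years.

4.1407 years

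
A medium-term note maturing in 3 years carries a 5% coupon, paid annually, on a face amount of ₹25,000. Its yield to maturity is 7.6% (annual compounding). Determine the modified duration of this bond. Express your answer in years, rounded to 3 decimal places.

2.652 years

Periodic yield y = 0.076. First find Macaulay duration:
  t   CF        PV=CF/(1+0.076)^t    t·PV
  1     1,250.00     1,161.7100     1,161.7100
  2     1,250.00     1,079.6562     2,159.3123
  3    26,250.00    21,071.3564    63,214.0693
  Σ                 23,312.7227    66,535.0917
P = 23,312.7227; Macaulay duration = 66,535.0917 / 23,312.7227 = 2.85402 years.
Modified duration = D_Mac / (1 + y) = 2.85402 / 1.076 = 2.65244 years.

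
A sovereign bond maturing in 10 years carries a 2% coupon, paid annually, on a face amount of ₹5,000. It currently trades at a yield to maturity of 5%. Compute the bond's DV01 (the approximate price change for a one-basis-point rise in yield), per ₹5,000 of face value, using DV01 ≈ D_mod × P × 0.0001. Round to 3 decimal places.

Periodic yield y = 0.05.
  t   CF        PV=CF/(1+0.05)^t    t·PV
  1       100.00        95.2381        95.2381
  2       100.00        90.7029       181.4059
  3       100.00        86.3838       259.1513
  4       100.00        82.2702       329.0810
  5       100.00        78.3526       391.7631
  6       100.00        74.6215       447.7292
  7       100.00        71.0681       497.4769
  8       100.00        67.6839       541.4715
  9       100.00        64.4609       580.1480
  10    5,100.00     3,130.9576    31,309.5759
  Σ                  3,841.7398    34,633.0410
P = 3,841.7398; D_Mac = 9.01494 yrs; D_mod = 8.58565 yrs.
DV01 ≈ 8.58565 × 3,841.7398 × 0.0001 = 3.298385.

₹3.298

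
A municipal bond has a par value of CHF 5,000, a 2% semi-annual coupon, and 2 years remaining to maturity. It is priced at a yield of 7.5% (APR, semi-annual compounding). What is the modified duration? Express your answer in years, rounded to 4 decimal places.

Periodic yield y = 0.0375. First find Macaulay duration:
  t   CF        PV=CF/(1+0.0375)^t    t·PV
  1        50.00        48.1928        48.1928
  2        50.00        46.4509        92.9017
  3        50.00        44.7719       134.3158
  4     5,050.00     4,358.5191    17,434.0765
  Σ                  4,497.9347    17,709.4868
P = 4,497.9347; Macaulay duration = 17,709.4868 / 4,497.9347 = 3.93725 half-year periods = 1.96862 years.
Modified duration = D_Mac / (1 + y) = 1.96862 / 1.0375 = 1.89747 years.

1.8975 years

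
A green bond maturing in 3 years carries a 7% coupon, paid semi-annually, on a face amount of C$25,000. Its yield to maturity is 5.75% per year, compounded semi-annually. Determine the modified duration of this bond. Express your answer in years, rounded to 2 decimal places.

2.69 years

Periodic yield y = 0.02875. First find Macaulay duration:
  t   CF        PV=CF/(1+0.02875)^t    t·PV
  1       875.00       850.5468       850.5468
  2       875.00       826.7769     1,653.5539
  3       875.00       803.6714     2,411.0142
  4       875.00       781.2116     3,124.8462
  5       875.00       759.3794     3,796.8970
  6    25,875.00    21,828.3681   130,970.2087
  Σ                 25,849.9542   142,807.0668
P = 25,849.9542; Macaulay duration = 142,807.0668 / 25,849.9542 = 5.52446 half-year periods = 2.76223 years.
Modified duration = D_Mac / (1 + y) = 2.76223 / 1.02875 = 2.68504 years.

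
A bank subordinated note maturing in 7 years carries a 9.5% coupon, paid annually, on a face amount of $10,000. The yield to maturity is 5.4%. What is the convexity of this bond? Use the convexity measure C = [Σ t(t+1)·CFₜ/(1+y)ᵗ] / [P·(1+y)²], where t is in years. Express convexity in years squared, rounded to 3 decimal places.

37.019

With y = 0.054:
  t   CF        PV=CF/(1+0.054)^t    t·PV        t(t+1)·PV
  1       950.00       901.3283       901.3283       1,802.6565
  2       950.00       855.1502     1,710.3003       5,130.9010
  3       950.00       811.3379     2,434.0138       9,736.0550
  4       950.00       769.7703     3,079.0813      15,395.4064
  5       950.00       730.3324     3,651.6619      21,909.9711
  6       950.00       692.9150     4,157.4898      29,102.4285
  7    10,950.00     7,577.5680    53,042.9761     424,343.8087
  Σ                 12,338.4020    68,976.8514     507,421.2272
P = 12,338.4020.
Convexity = Σ t(t+1)·PV / [P·(1+y)²] = 507,421.2272 / (12,338.4020 × 1.110916) = 37.01932.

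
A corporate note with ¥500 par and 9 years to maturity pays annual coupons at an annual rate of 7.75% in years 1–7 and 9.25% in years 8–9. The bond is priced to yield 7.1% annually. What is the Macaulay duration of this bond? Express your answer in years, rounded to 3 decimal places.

Periodic yield y = 0.071. Discount each cash flow and weight by its year:
  t   CF        PV=CF/(1+0.071)^t    t·PV
  1        38.75        36.1811        36.1811
  2        38.75        33.7826        67.5652
  3        38.75        31.5430        94.6291
  4        38.75        29.4519       117.8077
  5        38.75        27.4995       137.4974
  6        38.75        25.6764       154.0587
  7        38.75        23.9743       167.8199
  8        46.25        26.7175       213.7401
  9       546.25       294.6363     2,651.7265
  Σ                    529.4626     3,641.0255
Price P = Σ PV = 529.4626.
Macaulay duration = Σ(t·PV) / P = 3,641.0255 / 529.4626 = 6.87683 years.

6.877 years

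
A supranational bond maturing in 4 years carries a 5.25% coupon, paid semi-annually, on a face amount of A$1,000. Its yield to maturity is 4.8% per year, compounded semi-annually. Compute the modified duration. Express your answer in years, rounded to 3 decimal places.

3.577 years

Periodic yield y = 0.024. First find Macaulay duration:
  t   CF        PV=CF/(1+0.024)^t    t·PV
  1        26.25        25.6348        25.6348
  2        26.25        25.0340        50.0679
  3        26.25        24.4472        73.3417
  4        26.25        23.8742        95.4969
  5        26.25        23.3147       116.5734
  6        26.25        22.7682       136.6095
  7        26.25        22.2346       155.6423
  8     1,026.25       848.8941     6,791.1528
  Σ                  1,016.2018     7,444.5193
P = 1,016.2018; Macaulay duration = 7,444.5193 / 1,016.2018 = 7.32583 half-year periods = 3.66291 years.
Modified duration = D_Mac / (1 + y) = 3.66291 / 1.024 = 3.57706 years.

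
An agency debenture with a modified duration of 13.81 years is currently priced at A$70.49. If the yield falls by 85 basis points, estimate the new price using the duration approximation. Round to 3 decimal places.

A$78.764

Duration approximation: ΔP/P ≈ -D_mod · Δy = -13.81 × (-0.0085) = +0.117385.
New price ≈ 70.49 × (1 + 0.117385) = 78.76446865.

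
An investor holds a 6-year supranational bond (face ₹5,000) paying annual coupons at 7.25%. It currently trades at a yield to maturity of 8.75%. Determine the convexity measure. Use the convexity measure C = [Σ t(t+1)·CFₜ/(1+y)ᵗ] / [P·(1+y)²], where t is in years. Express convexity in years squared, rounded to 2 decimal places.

28.01

With y = 0.0875:
  t   CF        PV=CF/(1+0.0875)^t    t·PV        t(t+1)·PV
  1       362.50       333.3333       333.3333         666.6667
  2       362.50       306.5134       613.0268       1,839.0805
  3       362.50       281.8514       845.5542       3,382.2169
  4       362.50       259.1737     1,036.6948       5,183.4742
  5       362.50       238.3207     1,191.6033       7,149.6196
  6     5,362.50     3,241.8410    19,451.0460     136,157.3223
  Σ                  4,661.0335    23,471.2585     154,378.3802
P = 4,661.0335.
Convexity = Σ t(t+1)·PV / [P·(1+y)²] = 154,378.3802 / (4,661.0335 × 1.182656) = 28.00565.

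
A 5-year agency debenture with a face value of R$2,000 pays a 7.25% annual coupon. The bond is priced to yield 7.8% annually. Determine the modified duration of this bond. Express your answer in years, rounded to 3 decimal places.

Periodic yield y = 0.078. First find Macaulay duration:
  t   CF        PV=CF/(1+0.078)^t    t·PV
  1       145.00       134.5083       134.5083
  2       145.00       124.7758       249.5517
  3       145.00       115.7475       347.2426
  4       145.00       107.3725       429.4899
  5     2,145.00     1,473.4435     7,367.2176
  Σ                  1,955.8477     8,528.0101
P = 1,955.8477; Macaulay duration = 8,528.0101 / 1,955.8477 = 4.36026 years.
Modified duration = D_Mac / (1 + y) = 4.36026 / 1.078 = 4.04477 years.

4.045 years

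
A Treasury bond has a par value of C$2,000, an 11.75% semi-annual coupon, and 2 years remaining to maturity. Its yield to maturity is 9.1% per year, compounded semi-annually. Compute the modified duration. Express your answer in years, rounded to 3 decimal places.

1.763 years

Periodic yield y = 0.0455. First find Macaulay duration:
  t   CF        PV=CF/(1+0.0455)^t    t·PV
  1       117.50       112.3864       112.3864
  2       117.50       107.4954       214.9908
  3       117.50       102.8172       308.4516
  4     2,117.50     1,772.2593     7,089.0373
  Σ                  2,094.9583     7,724.8661
P = 2,094.9583; Macaulay duration = 7,724.8661 / 2,094.9583 = 3.68736 half-year periods = 1.84368 years.
Modified duration = D_Mac / (1 + y) = 1.84368 / 1.0455 = 1.76344 years.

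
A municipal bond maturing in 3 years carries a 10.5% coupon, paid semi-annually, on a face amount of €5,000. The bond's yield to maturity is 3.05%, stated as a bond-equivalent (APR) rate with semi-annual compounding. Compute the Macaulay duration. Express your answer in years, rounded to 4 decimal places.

Periodic yield y = 0.01525. Discount each cash flow and weight by its period:
  t   CF        PV=CF/(1+0.01525)^t    t·PV
  1       262.50       258.5570       258.5570
  2       262.50       254.6732       509.3465
  3       262.50       250.8478       752.5434
  4       262.50       247.0798       988.3194
  5       262.50       243.3685     1,216.8424
  6     5,262.50     4,805.6719    28,834.0316
  Σ                  6,060.1983    32,559.6403
Price P = Σ PV = 6,060.1983.
Macaulay duration = Σ(t·PV) / P = 32,559.6403 / 6,060.1983 = 5.37270 half-year periods.
In years: 5.37270 / 2 = 2.68635 years.

2.6864 years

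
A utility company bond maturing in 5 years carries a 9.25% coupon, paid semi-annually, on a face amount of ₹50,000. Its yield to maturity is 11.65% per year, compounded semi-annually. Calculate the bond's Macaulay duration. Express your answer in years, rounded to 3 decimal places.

4.065 years

Periodic yield y = 0.05825. Discount each cash flow and weight by its period:
  t   CF        PV=CF/(1+0.05825)^t    t·PV
  1     2,312.50     2,185.2114     2,185.2114
  2     2,312.50     2,064.9293     4,129.8586
  3     2,312.50     1,951.2679     5,853.8038
  4     2,312.50     1,843.8629     7,375.4517
  5     2,312.50     1,742.3699     8,711.8494
  6     2,312.50     1,646.4634     9,878.7803
  7     2,312.50     1,555.8359    10,890.8516
  8     2,312.50     1,470.1970    11,761.5758
  9     2,312.50     1,389.2719    12,503.4470
  10   52,312.50    29,697.6923   296,976.9235
  Σ                 45,547.1020   370,267.7532
Price P = Σ PV = 45,547.1020.
Macaulay duration = Σ(t·PV) / P = 370,267.7532 / 45,547.1020 = 8.12934 half-year periods.
In years: 8.12934 / 2 = 4.06467 years.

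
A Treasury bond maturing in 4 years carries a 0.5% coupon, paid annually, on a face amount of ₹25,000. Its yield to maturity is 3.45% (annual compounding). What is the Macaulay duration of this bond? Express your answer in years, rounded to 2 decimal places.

3.97 years

Periodic yield y = 0.0345. Discount each cash flow and weight by its year:
  t   CF        PV=CF/(1+0.0345)^t    t·PV
  1       125.00       120.8313       120.8313
  2       125.00       116.8017       233.6033
  3       125.00       112.9064       338.7192
  4    25,125.00    21,937.3463    87,749.3851
  Σ                 22,287.8856    88,442.5389
Price P = Σ PV = 22,287.8856.
Macaulay duration = Σ(t·PV) / P = 88,442.5389 / 22,287.8856 = 3.96819 years.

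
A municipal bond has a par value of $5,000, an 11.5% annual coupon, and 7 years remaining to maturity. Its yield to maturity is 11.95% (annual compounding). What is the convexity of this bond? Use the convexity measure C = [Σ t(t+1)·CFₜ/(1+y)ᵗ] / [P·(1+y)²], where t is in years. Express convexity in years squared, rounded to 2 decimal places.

29.29

With y = 0.1195:
  t   CF        PV=CF/(1+0.1195)^t    t·PV        t(t+1)·PV
  1       575.00       513.6222       513.6222       1,027.2443
  2       575.00       458.7960       917.5921       2,752.7762
  3       575.00       409.8223     1,229.4668       4,917.8672
  4       575.00       366.0762     1,464.3047       7,321.5233
  5       575.00       326.9997     1,634.9985       9,809.9910
  6       575.00       292.0944     1,752.5665      12,267.9655
  7     5,575.00     2,529.7417    17,708.1922     141,665.5374
  Σ                  4,897.1525    25,220.7428     179,762.9049
P = 4,897.1525.
Convexity = Σ t(t+1)·PV / [P·(1+y)²] = 179,762.9049 / (4,897.1525 × 1.253280) = 29.28925.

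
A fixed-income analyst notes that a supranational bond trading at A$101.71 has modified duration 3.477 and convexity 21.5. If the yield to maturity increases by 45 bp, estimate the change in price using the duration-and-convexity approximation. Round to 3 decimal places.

-A$1.569

Duration effect: -D_mod·Δy = -3.477 × (+0.0045) = -0.0156465
Convexity effect: ½·C·(Δy)² = 0.5 × 21.5 × (0.0045)² = +0.0002176875
ΔP/P ≈ -0.0156465 + 0.0002176875 = -0.0154288125
ΔP ≈ 101.71 × (-0.0154288125) = -1.569264519375.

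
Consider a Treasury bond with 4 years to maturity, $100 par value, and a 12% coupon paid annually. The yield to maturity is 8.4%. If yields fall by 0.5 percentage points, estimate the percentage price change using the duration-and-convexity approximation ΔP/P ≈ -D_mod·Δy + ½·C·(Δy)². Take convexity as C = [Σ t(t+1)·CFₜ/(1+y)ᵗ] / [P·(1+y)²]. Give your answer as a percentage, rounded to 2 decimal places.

+1.60%

With y = 0.084:
  t   CF        PV=CF/(1+0.084)^t    t·PV        t(t+1)·PV
  1        12.00        11.0701        11.0701          22.1402
  2        12.00        10.2123        20.4246          61.2737
  3        12.00         9.4209        28.2628         113.0511
  4       112.00        81.1149       324.4598       1,622.2990
  Σ                    111.8183       384.2172       1,818.7639
P = 111.8183; D_Mac = 3.43609 yrs; D_mod = 3.16982 yrs; C = 13.84220.
Duration effect: -3.16982 × (-0.005) = +0.015849
Convexity effect: 0.5 × 13.84220 × (-0.005)² = +0.0001730
ΔP/P ≈ +0.015849 + 0.0001730 = +0.016022 = +1.6022%.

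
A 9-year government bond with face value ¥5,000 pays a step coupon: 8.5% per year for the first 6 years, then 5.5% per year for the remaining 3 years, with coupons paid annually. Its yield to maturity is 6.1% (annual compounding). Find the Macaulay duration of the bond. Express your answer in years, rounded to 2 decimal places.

6.77 years

Periodic yield y = 0.061. Discount each cash flow and weight by its year:
  t   CF        PV=CF/(1+0.061)^t    t·PV
  1       425.00       400.5655       400.5655
  2       425.00       377.5358       755.0716
  3       425.00       355.8302     1,067.4905
  4       425.00       335.3725     1,341.4898
  5       425.00       316.0909     1,580.4546
  6       425.00       297.9179     1,787.5075
  7       275.00       181.6875     1,271.8124
  8       275.00       171.2417     1,369.9339
  9     5,275.00     3,095.8792    27,862.9130
  Σ                  5,532.1212    37,437.2388
Price P = Σ PV = 5,532.1212.
Macaulay duration = Σ(t·PV) / P = 37,437.2388 / 5,532.1212 = 6.76725 years.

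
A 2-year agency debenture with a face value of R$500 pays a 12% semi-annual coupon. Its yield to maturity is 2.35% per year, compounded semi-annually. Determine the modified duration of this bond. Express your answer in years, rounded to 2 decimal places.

1.83 years

Periodic yield y = 0.01175. First find Macaulay duration:
  t   CF        PV=CF/(1+0.01175)^t    t·PV
  1        30.00        29.6516        29.6516
  2        30.00        29.3072        58.6145
  3        30.00        28.9669        86.9006
  4       530.00       505.8049     2,023.2195
  Σ                    593.7306     2,198.3862
P = 593.7306; Macaulay duration = 2,198.3862 / 593.7306 = 3.70267 half-year periods = 1.85133 years.
Modified duration = D_Mac / (1 + y) = 1.85133 / 1.01175 = 1.82983 years.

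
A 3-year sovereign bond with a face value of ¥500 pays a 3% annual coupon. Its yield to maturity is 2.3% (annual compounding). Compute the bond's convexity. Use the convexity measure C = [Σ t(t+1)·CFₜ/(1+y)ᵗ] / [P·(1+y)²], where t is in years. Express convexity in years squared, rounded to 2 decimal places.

11.03

With y = 0.023:
  t   CF        PV=CF/(1+0.023)^t    t·PV        t(t+1)·PV
  1        15.00        14.6628        14.6628          29.3255
  2        15.00        14.3331        28.6662          85.9986
  3       515.00       481.0390     1,443.1171       5,772.4685
  Σ                    510.0349     1,486.4461       5,887.7926
P = 510.0349.
Convexity = Σ t(t+1)·PV / [P·(1+y)²] = 5,887.7926 / (510.0349 × 1.046529) = 11.03066.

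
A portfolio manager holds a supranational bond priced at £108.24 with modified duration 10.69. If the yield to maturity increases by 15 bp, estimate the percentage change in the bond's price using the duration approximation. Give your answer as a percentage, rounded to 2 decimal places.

Duration approximation: ΔP/P ≈ -D_mod · Δy = -10.69 × (+0.0015) = -0.016035.
As a percentage: -1.6035%.

-1.60%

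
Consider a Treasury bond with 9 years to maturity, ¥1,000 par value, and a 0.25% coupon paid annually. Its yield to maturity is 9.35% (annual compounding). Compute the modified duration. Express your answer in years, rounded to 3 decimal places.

8.096 years

Periodic yield y = 0.0935. First find Macaulay duration:
  t   CF        PV=CF/(1+0.0935)^t    t·PV
  1         2.50         2.2862         2.2862
  2         2.50         2.0908         4.1815
  3         2.50         1.9120         5.7359
  4         2.50         1.7485         6.9940
  5         2.50         1.5990         7.9950
  6         2.50         1.4623         8.7736
  7         2.50         1.3372         9.3607
  8         2.50         1.2229         9.7832
  9     1,002.50       448.4513     4,036.0618
  Σ                    462.1102     4,091.1718
P = 462.1102; Macaulay duration = 4,091.1718 / 462.1102 = 8.85324 years.
Modified duration = D_Mac / (1 + y) = 8.85324 / 1.0935 = 8.09624 years.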